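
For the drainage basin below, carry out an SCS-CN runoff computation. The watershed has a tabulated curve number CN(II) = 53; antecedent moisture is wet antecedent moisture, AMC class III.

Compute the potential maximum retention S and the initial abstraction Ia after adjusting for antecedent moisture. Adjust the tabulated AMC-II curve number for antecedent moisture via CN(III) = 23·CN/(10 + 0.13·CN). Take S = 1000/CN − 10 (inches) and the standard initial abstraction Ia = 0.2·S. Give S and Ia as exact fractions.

Adjust CN=53 to AMC III: 23·53/(10 + 0.13·53) → 1219 ÷ (1689/100) = 121900/1689 ≈ 72.173
S = 1000/(121900/1689) − 10 = 4700/1219 in ≈ 3.856 in
Ia = 0.2S: 0.2·3.856 = 0.771 in (exactly 940/1219)

S = 4700/1219 in ≈ 3.856 in; Ia = 940/1219 in ≈ 0.771 in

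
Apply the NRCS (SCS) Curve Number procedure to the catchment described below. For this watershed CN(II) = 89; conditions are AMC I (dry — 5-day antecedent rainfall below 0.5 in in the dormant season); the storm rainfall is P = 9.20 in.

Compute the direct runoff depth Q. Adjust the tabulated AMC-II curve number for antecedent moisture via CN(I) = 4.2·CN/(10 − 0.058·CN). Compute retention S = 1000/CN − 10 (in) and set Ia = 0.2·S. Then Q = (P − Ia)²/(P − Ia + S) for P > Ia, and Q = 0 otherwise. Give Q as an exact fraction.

Adjust CN=89 to AMC I: 4.2·89/(10 − 0.058·89) → (1869/5) ÷ (2419/500) = 186900/2419 ≈ 77.263
Max retention: S = 1000/(186900/2419) − 10 = 5500/1869 in (≈ 2.943 in)
Initial abstraction Ia = S/5 = (5500/1869)/5 = 1100/1869 ≈ 0.589 in
Since P=9.200 > Ia=0.589: effective rainfall P−Ia = 80474/9345 in
Runoff Q = (P−Ia)²/(P−Ia+S) = (8.611)²/(8.611+2.943) = 3238032338/504508515 ≈ 6.418 in

Q = 3238032338/504508515 in ≈ 6.418 in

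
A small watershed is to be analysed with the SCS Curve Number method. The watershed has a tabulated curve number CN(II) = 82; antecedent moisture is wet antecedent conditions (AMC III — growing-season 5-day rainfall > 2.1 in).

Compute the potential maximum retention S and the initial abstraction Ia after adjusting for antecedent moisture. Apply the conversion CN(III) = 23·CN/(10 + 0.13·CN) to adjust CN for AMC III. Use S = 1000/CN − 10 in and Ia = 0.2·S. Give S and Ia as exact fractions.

Wet (AMC III): CN(III) = 23·82/(10 + 0.13·82) = 1886/(1033/50) = 94300/1033 ≈ 91.288
Max retention: S = 1000/(94300/1033) − 10 = 900/943 in (≈ 0.954 in)
Initial abstraction Ia = S/5 = (900/943)/5 = 180/943 ≈ 0.191 in

S = 900/943 in ≈ 0.954 in; Ia = 180/943 in ≈ 0.191 in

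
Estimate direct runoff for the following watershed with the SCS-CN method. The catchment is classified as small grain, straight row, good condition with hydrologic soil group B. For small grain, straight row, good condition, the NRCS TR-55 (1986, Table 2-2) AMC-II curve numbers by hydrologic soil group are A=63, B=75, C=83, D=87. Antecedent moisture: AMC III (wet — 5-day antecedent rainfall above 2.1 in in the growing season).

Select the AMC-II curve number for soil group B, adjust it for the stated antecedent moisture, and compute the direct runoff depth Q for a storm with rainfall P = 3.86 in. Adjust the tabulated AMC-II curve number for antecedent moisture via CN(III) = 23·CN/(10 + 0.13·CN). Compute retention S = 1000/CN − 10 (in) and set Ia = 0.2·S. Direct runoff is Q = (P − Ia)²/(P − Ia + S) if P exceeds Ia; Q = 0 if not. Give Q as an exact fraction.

Q = 151708489/59743650 in ≈ 2.539 in

NRCS table: small grain, straight row, good condition, soil group B → CN(II) = 75
Wet (AMC III): CN(III) = 23·75/(10 + 0.13·75) = 1725/(79/4) = 6900/79 ≈ 87.342
Max retention: S = 1000/(6900/79) − 10 = 100/69 in (≈ 1.449 in)
Ia = 0.2S: 0.2·1.449 = 0.290 in (exactly 20/69)
P − Ia = 3.860 − 0.290 = 12317/3450 ≈ 3.570 in (> 0, runoff occurs)
Q: (12317/3450)² ÷ (17317/3450) = 151708489/59743650 in (≈ 2.539 in)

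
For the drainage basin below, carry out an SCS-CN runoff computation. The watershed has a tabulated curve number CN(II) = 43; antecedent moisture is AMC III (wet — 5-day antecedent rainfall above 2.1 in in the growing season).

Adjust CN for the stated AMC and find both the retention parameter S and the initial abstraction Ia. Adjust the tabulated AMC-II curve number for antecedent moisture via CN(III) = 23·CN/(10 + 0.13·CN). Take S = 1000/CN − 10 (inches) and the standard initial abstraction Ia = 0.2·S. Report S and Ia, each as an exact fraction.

Adjust CN=43 to AMC III: 23·43/(10 + 0.13·43) → 989 ÷ (1559/100) = 98900/1559 ≈ 63.438
S = 1000/(98900/1559) − 10 = 5700/989 in ≈ 5.763 in
Ia = 0.2S: 0.2·5.763 = 1.153 in (exactly 1140/989)

S = 5700/989 in ≈ 5.763 in; Ia = 1140/989 in ≈ 1.153 in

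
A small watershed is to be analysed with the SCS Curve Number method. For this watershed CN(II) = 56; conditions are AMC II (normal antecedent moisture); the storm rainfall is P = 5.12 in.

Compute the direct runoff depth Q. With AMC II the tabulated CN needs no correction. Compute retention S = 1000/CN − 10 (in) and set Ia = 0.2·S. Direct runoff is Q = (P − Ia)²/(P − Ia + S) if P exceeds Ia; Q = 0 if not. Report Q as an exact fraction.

AMC II — tabulated CN = 56 applies directly.
Retention S: 1000/CN − 10 with CN=56.000 → S = 55/7 ≈ 7.857 in
Initial abstraction Ia = S/5 = (55/7)/5 = 11/7 ≈ 1.571 in
P − Ia = 5.120 − 1.571 = 621/175 ≈ 3.549 in (> 0, runoff occurs)
Runoff Q = (P−Ia)²/(P−Ia+S) = (3.549)²/(3.549+7.857) = 385641/349300 ≈ 1.104 in

Q = 385641/349300 in ≈ 1.104 in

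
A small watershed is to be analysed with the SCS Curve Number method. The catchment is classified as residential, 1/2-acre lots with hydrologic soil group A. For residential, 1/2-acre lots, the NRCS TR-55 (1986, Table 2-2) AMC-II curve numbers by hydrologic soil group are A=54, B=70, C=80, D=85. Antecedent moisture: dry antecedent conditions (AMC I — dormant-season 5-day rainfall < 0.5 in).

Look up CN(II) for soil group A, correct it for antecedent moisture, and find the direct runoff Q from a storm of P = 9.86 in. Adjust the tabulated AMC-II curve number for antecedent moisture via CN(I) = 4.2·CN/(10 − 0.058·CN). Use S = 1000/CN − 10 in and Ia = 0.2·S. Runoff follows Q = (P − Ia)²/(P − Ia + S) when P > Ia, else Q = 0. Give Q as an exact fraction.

NRCS table: residential, 1/2-acre lots, soil group A → CN(II) = 54
Dry (AMC I): CN(I) = 4.2·54/(10 − 0.058·54) = (1134/5)/(1717/250) = 56700/1717 ≈ 33.023
Max retention: S = 1000/(56700/1717) − 10 = 11500/567 in (≈ 20.282 in)
Ia = 0.2S: 0.2·20.282 = 4.056 in (exactly 2300/567)
Since P=9.860 > Ia=4.056: effective rainfall P−Ia = 164531/28350 in
Q: (164531/28350)² ÷ (739531/28350) = 27070449961/20965703850 in (≈ 1.291 in)

Q = 27070449961/20965703850 in ≈ 1.291 in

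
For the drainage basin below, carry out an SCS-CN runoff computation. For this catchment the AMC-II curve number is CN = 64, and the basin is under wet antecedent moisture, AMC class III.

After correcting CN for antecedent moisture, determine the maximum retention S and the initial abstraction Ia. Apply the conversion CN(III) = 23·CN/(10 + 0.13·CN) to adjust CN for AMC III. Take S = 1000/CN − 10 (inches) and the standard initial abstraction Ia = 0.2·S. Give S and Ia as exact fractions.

S = 225/92 in ≈ 2.446 in; Ia = 45/92 in ≈ 0.489 in

Adjust CN=64 to AMC III: 23·64/(10 + 0.13·64) → 1472 ÷ (458/25) = 18400/229 ≈ 80.349
S = 1000/(18400/229) − 10 = 225/92 in ≈ 2.446 in
Ia = 0.2S: 0.2·2.446 = 0.489 in (exactly 45/92)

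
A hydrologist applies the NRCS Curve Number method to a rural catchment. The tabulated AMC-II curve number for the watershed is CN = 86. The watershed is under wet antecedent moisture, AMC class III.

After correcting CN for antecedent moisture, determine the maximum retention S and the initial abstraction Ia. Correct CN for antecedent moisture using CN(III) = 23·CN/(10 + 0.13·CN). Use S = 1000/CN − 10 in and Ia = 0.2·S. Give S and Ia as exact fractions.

S = 700/989 in ≈ 0.708 in; Ia = 140/989 in ≈ 0.142 in

Adjust CN=86 to AMC III: 23·86/(10 + 0.13·86) → 1978 ÷ (1059/50) = 98900/1059 ≈ 93.390
S = 1000/(98900/1059) − 10 = 700/989 in ≈ 0.708 in
Ia = 0.2·(700/989) = 140/989 in ≈ 0.142 in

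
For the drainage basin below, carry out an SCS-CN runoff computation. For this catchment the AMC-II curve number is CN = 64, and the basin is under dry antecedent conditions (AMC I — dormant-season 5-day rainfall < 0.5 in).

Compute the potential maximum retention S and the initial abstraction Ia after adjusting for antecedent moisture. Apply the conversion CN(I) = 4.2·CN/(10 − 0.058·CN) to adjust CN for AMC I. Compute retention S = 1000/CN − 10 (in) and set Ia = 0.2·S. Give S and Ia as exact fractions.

Dry (AMC I): CN(I) = 4.2·64/(10 − 0.058·64) = (1344/5)/(786/125) = 5600/131 ≈ 42.748
S = 1000/(5600/131) − 10 = 375/28 in ≈ 13.393 in
Initial abstraction Ia = S/5 = (375/28)/5 = 75/28 ≈ 2.679 in

S = 375/28 in ≈ 13.393 in; Ia = 75/28 in ≈ 2.679 in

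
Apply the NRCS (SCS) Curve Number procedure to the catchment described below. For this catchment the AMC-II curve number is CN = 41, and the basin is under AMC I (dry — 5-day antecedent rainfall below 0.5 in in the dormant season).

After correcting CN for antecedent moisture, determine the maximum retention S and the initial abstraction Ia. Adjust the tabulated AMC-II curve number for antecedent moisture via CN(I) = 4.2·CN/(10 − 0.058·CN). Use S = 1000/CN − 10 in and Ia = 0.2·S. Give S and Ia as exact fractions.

S = 29500/861 in ≈ 34.262 in; Ia = 5900/861 in ≈ 6.852 in

Adjust CN=41 to AMC I: 4.2·41/(10 − 0.058·41) → (861/5) ÷ (3811/500) = 86100/3811 ≈ 22.592
Max retention: S = 1000/(86100/3811) − 10 = 29500/861 in (≈ 34.262 in)
Initial abstraction Ia = S/5 = (29500/861)/5 = 5900/861 ≈ 6.852 in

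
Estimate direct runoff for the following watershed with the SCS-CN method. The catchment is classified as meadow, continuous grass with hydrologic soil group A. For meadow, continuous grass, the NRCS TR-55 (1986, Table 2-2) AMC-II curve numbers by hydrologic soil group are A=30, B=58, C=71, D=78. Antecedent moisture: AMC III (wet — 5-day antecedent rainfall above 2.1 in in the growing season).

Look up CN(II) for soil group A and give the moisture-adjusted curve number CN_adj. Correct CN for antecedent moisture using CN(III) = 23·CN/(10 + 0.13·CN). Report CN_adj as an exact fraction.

NRCS table: meadow, continuous grass, soil group A → CN(II) = 30
CN(III) from CN(II)=30: (23·30)/(10 + 0.13·30) = 6900/139 ≈ 49.640

CN_adj = 6900/139 ≈ 49.640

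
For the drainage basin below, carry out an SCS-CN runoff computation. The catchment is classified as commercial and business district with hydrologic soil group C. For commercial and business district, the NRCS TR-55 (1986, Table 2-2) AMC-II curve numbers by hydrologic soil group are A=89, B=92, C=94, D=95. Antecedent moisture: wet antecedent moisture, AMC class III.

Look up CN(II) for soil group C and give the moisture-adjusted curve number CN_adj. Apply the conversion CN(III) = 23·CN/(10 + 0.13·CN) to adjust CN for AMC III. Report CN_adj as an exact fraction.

NRCS table: commercial and business district, soil group C → CN(II) = 94
Wet (AMC III): CN(III) = 23·94/(10 + 0.13·94) = 2162/(1111/50) = 108100/1111 ≈ 97.300

CN_adj = 108100/1111 ≈ 97.300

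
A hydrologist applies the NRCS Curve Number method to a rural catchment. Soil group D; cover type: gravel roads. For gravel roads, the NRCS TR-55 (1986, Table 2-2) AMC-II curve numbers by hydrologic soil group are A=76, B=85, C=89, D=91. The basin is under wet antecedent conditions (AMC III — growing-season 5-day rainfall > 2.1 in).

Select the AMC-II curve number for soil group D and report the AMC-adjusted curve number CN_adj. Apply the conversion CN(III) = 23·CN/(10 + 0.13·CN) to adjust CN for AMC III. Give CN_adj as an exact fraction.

CN_adj = 209300/2183 ≈ 95.877

NRCS table: gravel roads, soil group D → CN(II) = 91
Wet (AMC III): CN(III) = 23·91/(10 + 0.13·91) = 2093/(2183/100) = 209300/2183 ≈ 95.877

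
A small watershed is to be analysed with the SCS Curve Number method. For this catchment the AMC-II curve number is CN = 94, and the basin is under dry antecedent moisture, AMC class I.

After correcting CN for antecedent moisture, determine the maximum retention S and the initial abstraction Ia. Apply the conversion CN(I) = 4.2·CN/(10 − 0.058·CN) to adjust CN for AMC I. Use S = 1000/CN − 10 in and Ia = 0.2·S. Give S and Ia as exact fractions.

S = 500/329 in ≈ 1.520 in; Ia = 100/329 in ≈ 0.304 in

Adjust CN=94 to AMC I: 4.2·94/(10 − 0.058·94) → (1974/5) ÷ (1137/250) = 32900/379 ≈ 86.807
S = 1000/(32900/379) − 10 = 500/329 in ≈ 1.520 in
Ia = 0.2·(500/329) = 100/329 in ≈ 0.304 in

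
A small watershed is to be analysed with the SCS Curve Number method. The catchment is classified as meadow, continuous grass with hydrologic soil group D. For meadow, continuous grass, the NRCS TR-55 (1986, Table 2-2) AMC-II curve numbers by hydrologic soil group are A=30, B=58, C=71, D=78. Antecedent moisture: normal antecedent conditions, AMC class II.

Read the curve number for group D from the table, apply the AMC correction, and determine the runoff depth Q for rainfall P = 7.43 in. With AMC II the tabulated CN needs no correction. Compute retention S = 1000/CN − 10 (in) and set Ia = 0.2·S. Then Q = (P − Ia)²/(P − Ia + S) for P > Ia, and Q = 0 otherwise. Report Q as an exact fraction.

NRCS table: meadow, continuous grass, soil group D → CN(II) = 78
Average conditions: CN = 78 (no AMC adjustment).
S = 1000/78 − 10 = 110/39 in ≈ 2.821 in
Ia = 0.2·(110/39) = 22/39 in ≈ 0.564 in
P − Ia = 7.430 − 0.564 = 26777/3900 ≈ 6.866 in (> 0, runoff occurs)
Runoff Q = (P−Ia)²/(P−Ia+S) = (6.866)²/(6.866+2.821) = 717007729/147330300 ≈ 4.867 in

Q = 717007729/147330300 in ≈ 4.867 in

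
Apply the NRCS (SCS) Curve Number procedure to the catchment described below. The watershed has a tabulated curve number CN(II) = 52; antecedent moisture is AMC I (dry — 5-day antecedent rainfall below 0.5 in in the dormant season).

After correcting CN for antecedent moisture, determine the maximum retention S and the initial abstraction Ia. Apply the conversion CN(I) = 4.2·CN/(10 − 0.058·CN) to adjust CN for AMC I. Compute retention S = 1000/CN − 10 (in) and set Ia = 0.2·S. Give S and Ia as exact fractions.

S = 2000/91 in ≈ 21.978 in; Ia = 400/91 in ≈ 4.396 in

CN(I) from CN(II)=52: (4.2·52)/(10 − 0.058·52) = 9100/291 ≈ 31.271
Retention S: 1000/CN − 10 with CN=31.271 → S = 2000/91 ≈ 21.978 in
Initial abstraction Ia = S/5 = (2000/91)/5 = 400/91 ≈ 4.396 in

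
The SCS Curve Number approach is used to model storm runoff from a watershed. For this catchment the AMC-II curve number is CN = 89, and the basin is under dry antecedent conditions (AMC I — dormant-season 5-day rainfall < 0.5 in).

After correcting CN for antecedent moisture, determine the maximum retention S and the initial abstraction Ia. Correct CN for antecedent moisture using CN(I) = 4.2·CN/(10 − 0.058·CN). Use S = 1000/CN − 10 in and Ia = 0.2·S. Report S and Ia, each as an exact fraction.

CN(I) from CN(II)=89: (4.2·89)/(10 − 0.058·89) = 186900/2419 ≈ 77.263
Retention S: 1000/CN − 10 with CN=77.263 → S = 5500/1869 ≈ 2.943 in
Initial abstraction Ia = S/5 = (5500/1869)/5 = 1100/1869 ≈ 0.589 in

S = 5500/1869 in ≈ 2.943 in; Ia = 1100/1869 in ≈ 0.589 in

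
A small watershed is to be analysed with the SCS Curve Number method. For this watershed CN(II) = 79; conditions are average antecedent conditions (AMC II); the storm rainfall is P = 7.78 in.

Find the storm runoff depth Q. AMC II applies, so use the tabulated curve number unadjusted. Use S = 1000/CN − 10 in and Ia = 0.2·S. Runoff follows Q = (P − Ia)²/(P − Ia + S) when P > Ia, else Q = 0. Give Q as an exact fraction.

Q = 819734161/154567450 in ≈ 5.303 in

Average conditions: CN = 79 (no AMC adjustment).
Retention S: 1000/CN − 10 with CN=79.000 → S = 210/79 ≈ 2.658 in
Initial abstraction Ia = S/5 = (210/79)/5 = 42/79 ≈ 0.532 in
P − Ia = 7.780 − 0.532 = 28631/3950 ≈ 7.248 in (> 0, runoff occurs)
Runoff Q = (P−Ia)²/(P−Ia+S) = (7.248)²/(7.248+2.658) = 819734161/154567450 ≈ 5.303 in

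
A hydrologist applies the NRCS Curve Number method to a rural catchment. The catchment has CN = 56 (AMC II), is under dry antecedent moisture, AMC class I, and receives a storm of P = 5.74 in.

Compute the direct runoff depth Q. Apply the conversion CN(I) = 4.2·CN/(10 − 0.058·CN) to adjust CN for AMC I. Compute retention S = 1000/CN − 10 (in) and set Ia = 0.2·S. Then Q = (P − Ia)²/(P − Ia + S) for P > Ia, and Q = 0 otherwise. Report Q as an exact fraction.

Q = 215766721/1118589150 in ≈ 0.193 in

Adjust CN=56 to AMC I: 4.2·56/(10 − 0.058·56) → (1176/5) ÷ (844/125) = 7350/211 ≈ 34.834
S = 1000/(7350/211) − 10 = 2750/147 in ≈ 18.707 in
Ia = 0.2S: 0.2·18.707 = 3.741 in (exactly 550/147)
P − Ia = 5.740 − 3.741 = 14689/7350 ≈ 1.999 in (> 0, runoff occurs)
Q: (14689/7350)² ÷ (152189/7350) = 215766721/1118589150 in (≈ 0.193 in)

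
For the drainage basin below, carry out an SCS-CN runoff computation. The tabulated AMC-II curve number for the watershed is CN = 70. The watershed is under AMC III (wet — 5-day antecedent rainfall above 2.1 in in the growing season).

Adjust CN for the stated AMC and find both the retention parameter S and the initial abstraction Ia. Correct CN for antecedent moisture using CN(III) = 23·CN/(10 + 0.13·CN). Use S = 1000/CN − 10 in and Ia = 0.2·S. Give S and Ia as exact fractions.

Wet (AMC III): CN(III) = 23·70/(10 + 0.13·70) = 1610/(191/10) = 16100/191 ≈ 84.293
Retention S: 1000/CN − 10 with CN=84.293 → S = 300/161 ≈ 1.863 in
Initial abstraction Ia = S/5 = (300/161)/5 = 60/161 ≈ 0.373 in

S = 300/161 in ≈ 1.863 in; Ia = 60/161 in ≈ 0.373 in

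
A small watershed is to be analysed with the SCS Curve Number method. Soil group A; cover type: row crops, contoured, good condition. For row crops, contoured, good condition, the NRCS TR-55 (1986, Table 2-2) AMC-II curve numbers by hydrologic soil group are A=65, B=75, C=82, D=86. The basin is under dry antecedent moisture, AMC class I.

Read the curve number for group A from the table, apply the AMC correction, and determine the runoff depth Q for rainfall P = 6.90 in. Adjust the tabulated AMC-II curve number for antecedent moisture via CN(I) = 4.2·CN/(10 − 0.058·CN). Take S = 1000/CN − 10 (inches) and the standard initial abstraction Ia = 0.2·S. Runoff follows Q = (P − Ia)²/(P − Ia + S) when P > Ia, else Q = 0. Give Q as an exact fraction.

Q = 2859481/2609490 in ≈ 1.096 in

NRCS table: row crops, contoured, good condition, soil group A → CN(II) = 65
CN(I) from CN(II)=65: (4.2·65)/(10 − 0.058·65) = 3900/89 ≈ 43.820
S = 1000/(3900/89) − 10 = 500/39 in ≈ 12.821 in
Ia = 0.2·(500/39) = 100/39 in ≈ 2.564 in
P − Ia = 6.900 − 2.564 = 1691/390 ≈ 4.336 in (> 0, runoff occurs)
Runoff Q = (P−Ia)²/(P−Ia+S) = (4.336)²/(4.336+12.821) = 2859481/2609490 ≈ 1.096 in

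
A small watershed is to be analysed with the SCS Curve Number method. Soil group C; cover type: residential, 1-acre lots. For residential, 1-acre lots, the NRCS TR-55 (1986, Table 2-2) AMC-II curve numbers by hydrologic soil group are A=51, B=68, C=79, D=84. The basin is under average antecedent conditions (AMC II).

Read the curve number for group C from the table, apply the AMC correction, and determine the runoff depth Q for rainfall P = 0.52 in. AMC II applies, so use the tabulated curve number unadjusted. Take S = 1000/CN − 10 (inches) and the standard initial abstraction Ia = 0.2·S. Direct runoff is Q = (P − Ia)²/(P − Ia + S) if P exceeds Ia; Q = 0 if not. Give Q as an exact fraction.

Q = 0 in ≈ 0.000 in

NRCS table: residential, 1-acre lots, soil group C → CN(II) = 79
AMC II — tabulated CN = 79 applies directly.
S = 1000/79 − 10 = 210/79 in ≈ 2.658 in
Ia = 0.2·(210/79) = 42/79 in ≈ 0.532 in
P = 0.520 ≤ Ia = 0.532 in: entire storm abstracted, Q = 0.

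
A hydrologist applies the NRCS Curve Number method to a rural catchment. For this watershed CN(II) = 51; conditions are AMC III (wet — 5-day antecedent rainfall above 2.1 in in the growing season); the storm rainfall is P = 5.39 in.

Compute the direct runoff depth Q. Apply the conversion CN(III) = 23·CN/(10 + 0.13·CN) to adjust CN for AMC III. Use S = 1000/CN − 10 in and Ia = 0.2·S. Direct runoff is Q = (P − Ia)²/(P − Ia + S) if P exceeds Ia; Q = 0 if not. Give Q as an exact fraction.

CN(III) from CN(II)=51: (23·51)/(10 + 0.13·51) = 117300/1663 ≈ 70.535
Max retention: S = 1000/(117300/1663) − 10 = 4900/1173 in (≈ 4.177 in)
Ia = 0.2S: 0.2·4.177 = 0.835 in (exactly 980/1173)
Since P=5.390 > Ia=0.835: effective rainfall P−Ia = 534247/117300 in
Q: (534247/117300)² ÷ (1024247/117300) = 5824895041/2451921900 in (≈ 2.376 in)

Q = 5824895041/2451921900 in ≈ 2.376 in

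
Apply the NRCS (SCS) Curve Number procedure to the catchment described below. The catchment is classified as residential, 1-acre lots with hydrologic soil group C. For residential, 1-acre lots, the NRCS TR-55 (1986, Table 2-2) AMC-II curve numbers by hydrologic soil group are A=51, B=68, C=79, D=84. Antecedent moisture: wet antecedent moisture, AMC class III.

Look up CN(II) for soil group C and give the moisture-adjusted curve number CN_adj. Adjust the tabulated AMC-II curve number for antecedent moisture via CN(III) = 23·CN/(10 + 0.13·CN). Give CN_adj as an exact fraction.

CN_adj = 181700/2027 ≈ 89.640

NRCS table: residential, 1-acre lots, soil group C → CN(II) = 79
Adjust CN=79 to AMC III: 23·79/(10 + 0.13·79) → 1817 ÷ (2027/100) = 181700/2027 ≈ 89.640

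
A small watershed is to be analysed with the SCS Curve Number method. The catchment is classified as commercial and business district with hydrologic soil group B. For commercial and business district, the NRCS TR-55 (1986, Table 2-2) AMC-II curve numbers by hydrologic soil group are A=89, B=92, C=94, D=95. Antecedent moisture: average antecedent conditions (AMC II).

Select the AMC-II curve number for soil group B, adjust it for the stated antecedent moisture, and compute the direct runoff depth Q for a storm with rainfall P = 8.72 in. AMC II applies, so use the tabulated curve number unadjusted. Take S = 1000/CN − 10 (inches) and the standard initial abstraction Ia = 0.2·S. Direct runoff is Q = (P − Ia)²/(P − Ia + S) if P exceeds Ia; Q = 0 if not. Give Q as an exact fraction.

Q = 12073698/1556525 in ≈ 7.757 in

NRCS table: commercial and business district, soil group B → CN(II) = 92
AMC II — tabulated CN = 92 applies directly.
Retention S: 1000/CN − 10 with CN=92.000 → S = 20/23 ≈ 0.870 in
Ia = 0.2S: 0.2·0.870 = 0.174 in (exactly 4/23)
Excess rainfall: 8.720 − 0.174 = 8.546 in; P > Ia so Q > 0
Runoff Q = (P−Ia)²/(P−Ia+S) = (8.546)²/(8.546+0.870) = 12073698/1556525 ≈ 7.757 in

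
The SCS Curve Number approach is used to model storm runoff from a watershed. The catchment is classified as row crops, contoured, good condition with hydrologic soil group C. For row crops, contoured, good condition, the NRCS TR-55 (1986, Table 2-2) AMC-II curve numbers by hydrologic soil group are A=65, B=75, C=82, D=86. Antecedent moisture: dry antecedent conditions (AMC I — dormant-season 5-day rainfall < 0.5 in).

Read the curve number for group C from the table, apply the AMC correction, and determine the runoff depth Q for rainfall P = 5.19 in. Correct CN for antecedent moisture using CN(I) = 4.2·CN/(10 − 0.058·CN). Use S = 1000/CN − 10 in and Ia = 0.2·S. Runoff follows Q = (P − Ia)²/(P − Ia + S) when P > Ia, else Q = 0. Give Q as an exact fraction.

NRCS table: row crops, contoured, good condition, soil group C → CN(II) = 82
CN(I) from CN(II)=82: (4.2·82)/(10 − 0.058·82) = 28700/437 ≈ 65.675
Retention S: 1000/CN − 10 with CN=65.675 → S = 1500/287 ≈ 5.226 in
Ia = 0.2S: 0.2·5.226 = 1.045 in (exactly 300/287)
Excess rainfall: 5.190 − 1.045 = 4.145 in; P > Ia so Q > 0
Q: (118953/28700)² ÷ (268953/28700) = 4716605403/2572983700 in (≈ 1.833 in)

Q = 4716605403/2572983700 in ≈ 1.833 in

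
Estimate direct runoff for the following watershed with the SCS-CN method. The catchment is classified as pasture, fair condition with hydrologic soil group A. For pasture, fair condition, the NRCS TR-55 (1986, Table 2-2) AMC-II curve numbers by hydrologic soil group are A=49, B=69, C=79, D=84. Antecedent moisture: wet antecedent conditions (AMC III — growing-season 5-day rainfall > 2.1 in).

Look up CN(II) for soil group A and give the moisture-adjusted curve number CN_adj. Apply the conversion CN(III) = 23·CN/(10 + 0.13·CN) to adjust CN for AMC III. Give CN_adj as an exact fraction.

NRCS table: pasture, fair condition, soil group A → CN(II) = 49
Wet (AMC III): CN(III) = 23·49/(10 + 0.13·49) = 1127/(1637/100) = 112700/1637 ≈ 68.845

CN_adj = 112700/1637 ≈ 68.845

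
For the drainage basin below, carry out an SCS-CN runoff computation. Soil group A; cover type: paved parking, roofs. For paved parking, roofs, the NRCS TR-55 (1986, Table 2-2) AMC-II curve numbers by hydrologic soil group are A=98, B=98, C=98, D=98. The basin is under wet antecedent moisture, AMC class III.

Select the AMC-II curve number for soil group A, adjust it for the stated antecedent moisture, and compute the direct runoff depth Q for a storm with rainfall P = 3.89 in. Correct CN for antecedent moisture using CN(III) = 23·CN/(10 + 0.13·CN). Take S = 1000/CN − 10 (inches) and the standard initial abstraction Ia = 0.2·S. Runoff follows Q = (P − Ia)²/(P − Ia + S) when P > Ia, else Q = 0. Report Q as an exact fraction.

Q = 190447578409/50309618100 in ≈ 3.786 in

NRCS table: paved parking, roofs, soil group A → CN(II) = 98
Wet (AMC III): CN(III) = 23·98/(10 + 0.13·98) = 2254/(1137/50) = 112700/1137 ≈ 99.120
Retention S: 1000/CN − 10 with CN=99.120 → S = 100/1127 ≈ 0.089 in
Ia = 0.2S: 0.2·0.089 = 0.018 in (exactly 20/1127)
P − Ia = 3.890 − 0.018 = 436403/112700 ≈ 3.872 in (> 0, runoff occurs)
Q = (436403/112700)²/((436403/112700) + 100/1127) = (190447578409/12701290000)/(446403/112700) = 190447578409/50309618100 in ≈ 3.786 in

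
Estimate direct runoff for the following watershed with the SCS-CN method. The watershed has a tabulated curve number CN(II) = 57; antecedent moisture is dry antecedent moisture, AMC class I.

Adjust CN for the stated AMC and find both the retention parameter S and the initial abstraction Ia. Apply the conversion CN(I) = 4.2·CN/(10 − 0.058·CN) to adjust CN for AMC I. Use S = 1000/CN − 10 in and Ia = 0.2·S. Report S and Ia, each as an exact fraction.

Dry (AMC I): CN(I) = 4.2·57/(10 − 0.058·57) = (1197/5)/(3347/500) = 119700/3347 ≈ 35.763
Max retention: S = 1000/(119700/3347) − 10 = 21500/1197 in (≈ 17.962 in)
Ia = 0.2·(21500/1197) = 4300/1197 in ≈ 3.592 in

S = 21500/1197 in ≈ 17.962 in; Ia = 4300/1197 in ≈ 3.592 in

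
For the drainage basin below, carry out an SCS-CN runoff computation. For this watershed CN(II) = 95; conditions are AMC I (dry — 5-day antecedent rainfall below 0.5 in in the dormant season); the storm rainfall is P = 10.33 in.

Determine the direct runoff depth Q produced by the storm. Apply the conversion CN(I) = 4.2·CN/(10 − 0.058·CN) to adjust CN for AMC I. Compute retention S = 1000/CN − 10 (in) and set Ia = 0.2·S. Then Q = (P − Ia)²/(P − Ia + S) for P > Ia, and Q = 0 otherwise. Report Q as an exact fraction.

Dry (AMC I): CN(I) = 4.2·95/(10 − 0.058·95) = 399/(449/100) = 39900/449 ≈ 88.864
Max retention: S = 1000/(39900/449) − 10 = 500/399 in (≈ 1.253 in)
Initial abstraction Ia = S/5 = (500/399)/5 = 100/399 ≈ 0.251 in
Excess rainfall: 10.330 − 0.251 = 10.079 in; P > Ia so Q > 0
Runoff Q = (P−Ia)²/(P−Ia+S) = (10.079)²/(10.079+1.253) = 161738295889/18041463300 ≈ 8.965 in

Q = 161738295889/18041463300 in ≈ 8.965 in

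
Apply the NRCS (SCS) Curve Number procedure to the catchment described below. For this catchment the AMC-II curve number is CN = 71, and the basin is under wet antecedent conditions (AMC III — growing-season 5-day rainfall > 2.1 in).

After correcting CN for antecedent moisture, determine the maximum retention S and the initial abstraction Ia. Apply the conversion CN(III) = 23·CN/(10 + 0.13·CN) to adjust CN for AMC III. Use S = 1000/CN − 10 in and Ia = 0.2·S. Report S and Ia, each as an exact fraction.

CN(III) from CN(II)=71: (23·71)/(10 + 0.13·71) = 163300/1923 ≈ 84.919
Max retention: S = 1000/(163300/1923) − 10 = 2900/1633 in (≈ 1.776 in)
Ia = 0.2S: 0.2·1.776 = 0.355 in (exactly 580/1633)

S = 2900/1633 in ≈ 1.776 in; Ia = 580/1633 in ≈ 0.355 in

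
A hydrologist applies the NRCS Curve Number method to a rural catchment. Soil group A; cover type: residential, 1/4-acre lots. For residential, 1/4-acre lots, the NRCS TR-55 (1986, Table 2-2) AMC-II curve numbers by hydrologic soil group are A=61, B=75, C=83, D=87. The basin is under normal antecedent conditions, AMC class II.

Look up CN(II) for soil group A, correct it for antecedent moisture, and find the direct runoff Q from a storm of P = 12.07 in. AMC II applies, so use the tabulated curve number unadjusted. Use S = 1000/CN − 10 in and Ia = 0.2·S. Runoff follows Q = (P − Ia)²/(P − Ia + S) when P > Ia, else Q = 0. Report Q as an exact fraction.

Q = 4333193929/639444700 in ≈ 6.776 in

NRCS table: residential, 1/4-acre lots, soil group A → CN(II) = 61
CN(II) = 61; AMC II needs no correction.
S = 1000/61 − 10 = 390/61 in ≈ 6.393 in
Ia = 0.2·(390/61) = 78/61 in ≈ 1.279 in
Since P=12.070 > Ia=1.279: effective rainfall P−Ia = 65827/6100 in
Runoff Q = (P−Ia)²/(P−Ia+S) = (10.791)²/(10.791+6.393) = 4333193929/639444700 ≈ 6.776 in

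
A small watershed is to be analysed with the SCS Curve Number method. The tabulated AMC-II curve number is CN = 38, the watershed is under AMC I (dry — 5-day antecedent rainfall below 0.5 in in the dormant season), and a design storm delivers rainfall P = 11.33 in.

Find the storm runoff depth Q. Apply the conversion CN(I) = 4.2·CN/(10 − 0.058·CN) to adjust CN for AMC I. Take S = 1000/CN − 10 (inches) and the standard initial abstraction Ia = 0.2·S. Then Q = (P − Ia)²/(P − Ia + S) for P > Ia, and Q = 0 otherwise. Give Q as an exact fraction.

Q = 20183032489/67513473300 in ≈ 0.299 in

Dry (AMC I): CN(I) = 4.2·38/(10 − 0.058·38) = (798/5)/(1949/250) = 39900/1949 ≈ 20.472
Max retention: S = 1000/(39900/1949) − 10 = 15500/399 in (≈ 38.847 in)
Ia = 0.2S: 0.2·38.847 = 7.769 in (exactly 3100/399)
Since P=11.330 > Ia=7.769: effective rainfall P−Ia = 142067/39900 in
Q: (142067/39900)² ÷ (1692067/39900) = 20183032489/67513473300 in (≈ 0.299 in)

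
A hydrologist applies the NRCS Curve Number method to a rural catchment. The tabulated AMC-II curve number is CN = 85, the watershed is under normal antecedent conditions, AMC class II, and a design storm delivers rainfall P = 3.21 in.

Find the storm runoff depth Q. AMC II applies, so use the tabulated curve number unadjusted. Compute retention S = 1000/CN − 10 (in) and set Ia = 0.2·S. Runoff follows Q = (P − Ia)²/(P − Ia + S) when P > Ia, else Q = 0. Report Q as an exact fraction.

Q = 2621161/1484100 in ≈ 1.766 in

Average conditions: CN = 85 (no AMC adjustment).
Retention S: 1000/CN − 10 with CN=85.000 → S = 30/17 ≈ 1.765 in
Ia = 0.2·(30/17) = 6/17 in ≈ 0.353 in
P − Ia = 3.210 − 0.353 = 4857/1700 ≈ 2.857 in (> 0, runoff occurs)
Q = (4857/1700)²/((4857/1700) + 30/17) = (23590449/2890000)/(7857/1700) = 2621161/1484100 in ≈ 1.766 in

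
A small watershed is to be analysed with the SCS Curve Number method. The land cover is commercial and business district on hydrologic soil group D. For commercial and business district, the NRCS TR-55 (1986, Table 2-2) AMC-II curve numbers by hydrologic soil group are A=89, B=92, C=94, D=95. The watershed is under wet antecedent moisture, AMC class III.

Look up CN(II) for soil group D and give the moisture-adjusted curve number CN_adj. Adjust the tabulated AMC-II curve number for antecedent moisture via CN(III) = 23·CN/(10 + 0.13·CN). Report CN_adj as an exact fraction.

NRCS table: commercial and business district, soil group D → CN(II) = 95
Adjust CN=95 to AMC III: 23·95/(10 + 0.13·95) → 2185 ÷ (447/20) = 43700/447 ≈ 97.763

CN_adj = 43700/447 ≈ 97.763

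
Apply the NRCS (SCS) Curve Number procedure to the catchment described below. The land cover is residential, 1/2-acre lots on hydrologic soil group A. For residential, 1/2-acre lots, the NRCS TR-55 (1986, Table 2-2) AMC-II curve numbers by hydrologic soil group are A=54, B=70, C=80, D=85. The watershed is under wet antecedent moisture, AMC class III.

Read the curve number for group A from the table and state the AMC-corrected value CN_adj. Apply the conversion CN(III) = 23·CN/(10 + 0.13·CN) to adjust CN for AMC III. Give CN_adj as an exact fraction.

NRCS table: residential, 1/2-acre lots, soil group A → CN(II) = 54
Wet (AMC III): CN(III) = 23·54/(10 + 0.13·54) = 1242/(851/50) = 2700/37 ≈ 72.973

CN_adj = 2700/37 ≈ 72.973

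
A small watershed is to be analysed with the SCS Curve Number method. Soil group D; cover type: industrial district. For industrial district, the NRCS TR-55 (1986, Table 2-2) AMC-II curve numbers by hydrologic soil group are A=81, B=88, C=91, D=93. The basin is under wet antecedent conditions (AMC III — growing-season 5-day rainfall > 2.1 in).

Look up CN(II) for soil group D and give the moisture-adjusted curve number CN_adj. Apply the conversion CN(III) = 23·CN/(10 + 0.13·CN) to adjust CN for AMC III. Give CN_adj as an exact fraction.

CN_adj = 213900/2209 ≈ 96.831

NRCS table: industrial district, soil group D → CN(II) = 93
CN(III) from CN(II)=93: (23·93)/(10 + 0.13·93) = 213900/2209 ≈ 96.831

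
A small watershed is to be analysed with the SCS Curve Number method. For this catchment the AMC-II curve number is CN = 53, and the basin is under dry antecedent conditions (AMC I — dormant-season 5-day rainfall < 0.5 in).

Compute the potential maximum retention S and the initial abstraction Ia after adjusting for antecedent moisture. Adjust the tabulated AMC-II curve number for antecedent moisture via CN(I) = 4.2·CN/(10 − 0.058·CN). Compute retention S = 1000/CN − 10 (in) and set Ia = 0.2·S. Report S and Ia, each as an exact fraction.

Dry (AMC I): CN(I) = 4.2·53/(10 − 0.058·53) = (1113/5)/(3463/500) = 111300/3463 ≈ 32.140
S = 1000/(111300/3463) − 10 = 23500/1113 in ≈ 21.114 in
Ia = 0.2S: 0.2·21.114 = 4.223 in (exactly 4700/1113)

S = 23500/1113 in ≈ 21.114 in; Ia = 4700/1113 in ≈ 4.223 in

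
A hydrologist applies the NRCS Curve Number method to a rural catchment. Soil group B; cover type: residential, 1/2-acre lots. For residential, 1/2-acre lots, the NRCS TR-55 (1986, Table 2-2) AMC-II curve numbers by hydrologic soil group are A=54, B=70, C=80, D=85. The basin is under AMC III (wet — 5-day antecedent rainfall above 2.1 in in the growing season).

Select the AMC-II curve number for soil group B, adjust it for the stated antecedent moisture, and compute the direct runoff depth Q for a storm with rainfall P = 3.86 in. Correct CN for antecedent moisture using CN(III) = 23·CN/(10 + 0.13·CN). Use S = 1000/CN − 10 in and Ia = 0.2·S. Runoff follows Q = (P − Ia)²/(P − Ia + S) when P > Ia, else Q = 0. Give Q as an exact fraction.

NRCS table: residential, 1/2-acre lots, soil group B → CN(II) = 70
Adjust CN=70 to AMC III: 23·70/(10 + 0.13·70) → 1610 ÷ (191/10) = 16100/191 ≈ 84.293
Retention S: 1000/CN − 10 with CN=84.293 → S = 300/161 ≈ 1.863 in
Ia = 0.2S: 0.2·1.863 = 0.373 in (exactly 60/161)
Excess rainfall: 3.860 − 0.373 = 3.487 in; P > Ia so Q > 0
Q: (28073/8050)² ÷ (43073/8050) = 788093329/346737650 in (≈ 2.273 in)

Q = 788093329/346737650 in ≈ 2.273 in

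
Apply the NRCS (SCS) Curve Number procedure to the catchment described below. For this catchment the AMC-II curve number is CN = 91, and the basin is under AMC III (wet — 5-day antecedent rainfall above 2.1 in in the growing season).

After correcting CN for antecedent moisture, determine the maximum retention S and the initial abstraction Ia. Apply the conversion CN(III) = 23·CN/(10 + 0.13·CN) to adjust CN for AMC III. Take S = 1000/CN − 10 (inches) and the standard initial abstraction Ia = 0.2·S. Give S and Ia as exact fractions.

S = 900/2093 in ≈ 0.430 in; Ia = 180/2093 in ≈ 0.086 in

Wet (AMC III): CN(III) = 23·91/(10 + 0.13·91) = 2093/(2183/100) = 209300/2183 ≈ 95.877
Max retention: S = 1000/(209300/2183) − 10 = 900/2093 in (≈ 0.430 in)
Ia = 0.2S: 0.2·0.430 = 0.086 in (exactly 180/2093)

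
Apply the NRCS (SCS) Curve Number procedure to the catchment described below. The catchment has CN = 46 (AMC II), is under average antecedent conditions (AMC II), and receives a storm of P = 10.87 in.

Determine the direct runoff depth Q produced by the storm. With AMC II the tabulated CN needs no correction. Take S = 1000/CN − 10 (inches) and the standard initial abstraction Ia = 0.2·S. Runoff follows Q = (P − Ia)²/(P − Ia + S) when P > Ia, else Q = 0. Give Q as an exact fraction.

Q = 384199201/107182300 in ≈ 3.585 in

Average conditions: CN = 46 (no AMC adjustment).
S = 1000/46 − 10 = 270/23 in ≈ 11.739 in
Ia = 0.2·(270/23) = 54/23 in ≈ 2.348 in
Excess rainfall: 10.870 − 2.348 = 8.522 in; P > Ia so Q > 0
Q = (19601/2300)²/((19601/2300) + 270/23) = (384199201/5290000)/(46601/2300) = 384199201/107182300 in ≈ 3.585 in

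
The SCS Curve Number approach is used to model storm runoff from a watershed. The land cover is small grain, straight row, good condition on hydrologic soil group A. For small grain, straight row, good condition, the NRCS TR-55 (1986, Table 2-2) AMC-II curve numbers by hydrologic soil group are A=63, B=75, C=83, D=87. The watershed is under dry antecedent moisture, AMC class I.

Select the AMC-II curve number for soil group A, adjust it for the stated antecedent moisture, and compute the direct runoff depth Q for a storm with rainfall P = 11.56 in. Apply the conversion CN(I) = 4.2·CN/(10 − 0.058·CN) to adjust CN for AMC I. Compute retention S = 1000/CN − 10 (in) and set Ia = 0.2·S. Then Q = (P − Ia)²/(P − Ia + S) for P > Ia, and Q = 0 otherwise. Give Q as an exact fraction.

Q = 84011283409/24883877025 in ≈ 3.376 in

NRCS table: small grain, straight row, good condition, soil group A → CN(II) = 63
Adjust CN=63 to AMC I: 4.2·63/(10 − 0.058·63) → (1323/5) ÷ (3173/500) = 132300/3173 ≈ 41.696
Max retention: S = 1000/(132300/3173) − 10 = 18500/1323 in (≈ 13.983 in)
Ia = 0.2S: 0.2·13.983 = 2.797 in (exactly 3700/1323)
Excess rainfall: 11.560 − 2.797 = 8.763 in; P > Ia so Q > 0
Runoff Q = (P−Ia)²/(P−Ia+S) = (8.763)²/(8.763+13.983) = 84011283409/24883877025 ≈ 3.376 in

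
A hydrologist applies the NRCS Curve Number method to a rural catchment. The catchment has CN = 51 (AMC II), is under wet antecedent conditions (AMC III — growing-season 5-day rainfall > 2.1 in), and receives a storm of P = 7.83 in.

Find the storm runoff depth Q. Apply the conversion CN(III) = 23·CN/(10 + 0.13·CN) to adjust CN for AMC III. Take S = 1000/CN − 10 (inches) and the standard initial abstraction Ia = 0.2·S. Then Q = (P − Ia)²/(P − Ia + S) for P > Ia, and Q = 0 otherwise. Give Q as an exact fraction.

Q = 673152970681/153716840700 in ≈ 4.379 in

Wet (AMC III): CN(III) = 23·51/(10 + 0.13·51) = 1173/(1663/100) = 117300/1663 ≈ 70.535
Retention S: 1000/CN − 10 with CN=70.535 → S = 4900/1173 ≈ 4.177 in
Ia = 0.2·(4900/1173) = 980/1173 in ≈ 0.835 in
Since P=7.830 > Ia=0.835: effective rainfall P−Ia = 820459/117300 in
Q = (820459/117300)²/((820459/117300) + 4900/1173) = (673152970681/13759290000)/(1310459/117300) = 673152970681/153716840700 in ≈ 4.379 in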